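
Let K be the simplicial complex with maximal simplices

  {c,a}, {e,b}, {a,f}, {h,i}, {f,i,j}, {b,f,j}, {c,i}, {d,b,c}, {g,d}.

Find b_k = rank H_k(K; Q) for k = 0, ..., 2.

Fix the vertex order a < b < c < d < e < f < g < h < i < j and write every simplex with vertices in increasing order. Then dim K = 2 and the simplices of K are:

  0-simplices (10): a, b, c, d, e, f, g, h, i, j
  1-simplices (14): ac, af, bc, bd, be, bf, bj, cd, ci, dg, fi, fj, hi, ij
  2-simplices (3): bcd, bfj, fij

Hence C_0 ≅ Z^10, C_1 ≅ Z^14, C_2 ≅ Z^3.

∂_1: C_1 → C_0 is given by ∂[p,q] = [q] − [p]. For instance
  ∂bj = j − b.
The 10×14 boundary matrix has rank 9 and Smith normal form diag(1,1,1,1,1,1,1,1,1).

∂_2: C_2 → C_1 sends each 2-simplex [p,q,r] to [q,r] − [p,r] + [p,q]. For instance
  ∂fij = ij − fj + fi,
  ∂bfj = fj − bj + bf.
As a 14×3 matrix over Z this has rank 3, with invariant factors (1,1,1).

Reading off H_k = ker ∂_k / im ∂_{k+1}:

  H_0: rank C_0 − rank ∂_1 = 10 − 9 = 1, and the invariant factors of ∂_1 are all 1, so H_0 = Z.
  H_1: rank ker ∂_1 − rank ∂_2 = (14 − 9) − 3 = 2, and the invariant factors of ∂_2 are all 1, so H_1 = Z^2.
  H_2: rank ker ∂_2 − rank ∂_3 = (3 − 3) − 0 = 0, and there is no ∂_3, so H_2 = 0.

Hence the Betti numbers are b_0 = 1, b_1 = 2, b_2 = 0.

b_0 = 1, b_1 = 2, b_2 = 0.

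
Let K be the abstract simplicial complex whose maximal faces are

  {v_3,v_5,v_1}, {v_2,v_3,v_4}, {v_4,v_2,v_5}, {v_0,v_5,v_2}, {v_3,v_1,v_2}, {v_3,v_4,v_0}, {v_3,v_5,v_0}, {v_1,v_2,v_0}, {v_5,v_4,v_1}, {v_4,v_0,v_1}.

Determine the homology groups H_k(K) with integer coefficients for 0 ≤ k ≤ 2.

H_0 = Z,  H_1 = Z_2,  H_2 = 0.

Order the vertices as v_0 < v_1 < v_2 < v_3 < v_4 < v_5. Listing each simplex with vertices in this order, K has dimension 2 with simplices:

  0-simplices (6): [v_0], [v_1], [v_2], [v_3], [v_4], [v_5]
  1-simplices (15): (15 of them)
  2-simplices (10): [v_0,v_1,v_2], [v_0,v_1,v_4], [v_0,v_2,v_5], [v_0,v_3,v_4], [v_0,v_3,v_5], [v_1,v_2,v_3], [v_1,v_3,v_5], [v_1,v_4,v_5], [v_2,v_3,v_4], [v_2,v_4,v_5]

giving chain groups C_0 ≅ Z^6, C_1 ≅ Z^15, C_2 ≅ Z^10.

The boundary map ∂_1: C_1 → C_0 sends each edge [p,q] (with p < q) to q − p.
As a 6×15 matrix over Z this has rank 5, with invariant factors (1,1,1,1,1).

The boundary map ∂_2: C_2 → C_1 maps a triangle to the signed sum of its edges. For instance
  ∂[v_1,v_2,v_3] = [v_2,v_3] − [v_1,v_3] + [v_1,v_2],
  ∂[v_0,v_3,v_5] = [v_3,v_5] − [v_0,v_5] + [v_0,v_3].
The resulting 15×10 matrix has rank 10, and its Smith normal form has invariant factors (1,1,1,1,1,1,1,1,1,2).

Now H_k = ker ∂_k / im ∂_{k+1}, so:

  H_0: rank C_0 − rank ∂_1 = 6 − 5 = 1, and the invariant factors of ∂_1 are all 1, so H_0 ≅ Z.
  H_1: rank ker ∂_1 − rank ∂_2 = (15 − 5) − 10 = 0, and ∂_2 has invariant factor 2 > 1, so H_1 ≅ Z_2.
  H_2: rank ker ∂_2 − rank ∂_3 = (10 − 10) − 0 = 0, and there is no ∂_3, so H_2 ≅ 0.

As a check, the Euler characteristic is 6 − 15 + 10 = 1, which agrees with 1 − 0 + 0 = 1.
(K is a triangulation of the real projective plane RP^2.)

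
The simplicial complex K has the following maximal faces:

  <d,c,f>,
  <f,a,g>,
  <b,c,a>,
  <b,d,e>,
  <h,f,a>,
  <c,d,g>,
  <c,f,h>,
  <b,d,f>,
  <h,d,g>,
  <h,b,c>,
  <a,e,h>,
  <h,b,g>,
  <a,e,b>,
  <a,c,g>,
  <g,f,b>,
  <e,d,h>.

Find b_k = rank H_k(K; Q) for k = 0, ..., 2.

b_0 = 1, b_1 = 2, b_2 = 1.

We work with the vertex ordering a < b < c < d < e < f < g < h. The simplices of K, each written with vertices in increasing order, are:

  0-simplices (8): a, b, c, d, e, f, g, h
  1-simplices (24): ab, ac, ae, af, ag, ah, bc, bd, be, bf, bg, bh, cd, cf, cg, ch, de, df, dg, dh, eh, fg, fh, gh
  2-simplices (16): abc, abe, acg, aeh, afg, afh, bch, bde, bdf, bfg, bgh, cdf, cdg, cfh, deh, dgh

so the chain groups are C_0 ≅ Z^8, C_1 ≅ Z^24, C_2 ≅ Z^16.

The boundary map ∂_1: C_1 → C_0 is given by ∂[p,q] = [q] − [p]. For instance
  ∂bd = d − b.
This gives a 8×24 integer matrix of rank 7; reducing to Smith normal form yields diagonal entries (1,1,1,1,1,1,1).

The boundary map ∂_2: C_2 → C_1 maps a triangle to the signed sum of its edges. For instance
  ∂deh = eh − dh + de,
  ∂cdf = df − cf + cd.
This gives a 24×16 integer matrix of rank 15; reducing to Smith normal form yields diagonal entries (1,1,1,1,1,1,1,1,1,1,1,1,1,1,1).

Reading off H_k = ker ∂_k / im ∂_{k+1}:

  H_0: rank C_0 − rank ∂_1 = 8 − 7 = 1, and the invariant factors of ∂_1 are all 1, so H_0 ≅ Z.
  H_1: rank ker ∂_1 − rank ∂_2 = (24 − 7) − 15 = 2, and the invariant factors of ∂_2 are all 1, so H_1 ≅ Z^2.
  H_2: rank ker ∂_2 − rank ∂_3 = (16 − 15) − 0 = 1, and there is no ∂_3, so H_2 ≅ Z.

As a check, the Euler characteristic is 8 − 24 + 16 = 0, which agrees with 1 − 2 + 1 = 0.

Hence the Betti numbers are b_0 = 1, b_1 = 2, b_2 = 1.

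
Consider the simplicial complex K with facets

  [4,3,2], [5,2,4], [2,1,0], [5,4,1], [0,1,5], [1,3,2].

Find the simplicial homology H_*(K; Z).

H_0 ≅ Z,  H_1 ≅ Z,  H_2 = 0.

We work with the vertex ordering 0 < 1 < 2 < 3 < 4 < 5. The simplices of K, each written with vertices in increasing order, are:

  0-simplices (6): [0], [1], [2], [3], [4], [5]
  1-simplices (12): [0,1], [0,2], [0,5], [1,2], [1,3], [1,4], [1,5], [2,3], [2,4], [2,5], [3,4], [4,5]
  2-simplices (6): [0,1,2], [0,1,5], [1,2,3], [1,4,5], [2,3,4], [2,4,5]

so the chain groups are C_0 ≅ Z^6, C_1 ≅ Z^12, C_2 ≅ Z^6.

Boundary ∂_1: C_1 → C_0 maps an edge to its endpoints' difference, ∂[p,q] = q − p. For instance
  ∂[1,3] = [3] − [1].
The resulting 6×12 matrix has rank 5, and its Smith normal form has invariant factors (1,1,1,1,1).

∂_2: C_2 → C_1 acts by ∂[p,q,r] = [q,r] − [p,r] + [p,q]. For instance
  ∂[0,1,2] = [1,2] − [0,2] + [0,1],
  ∂[2,4,5] = [4,5] − [2,5] + [2,4].
The 12×6 boundary matrix has rank 6 and Smith normal form diag(1,1,1,1,1,1).

Computing H_k = (kernel of ∂_k) / (image of ∂_{k+1}):

  H_0: rank C_0 − rank ∂_1 = 6 − 5 = 1, and the invariant factors of ∂_1 are all 1, so H_0 ≅ Z.
  H_1: rank ker ∂_1 − rank ∂_2 = (12 − 5) − 6 = 1, and the invariant factors of ∂_2 are all 1, so H_1 ≅ Z.
  H_2: rank ker ∂_2 − rank ∂_3 = (6 − 6) − 0 = 0, and there is no ∂_3, so H_2 ≅ 0.

(K is a triangulation of the cylinder S^1 x I.)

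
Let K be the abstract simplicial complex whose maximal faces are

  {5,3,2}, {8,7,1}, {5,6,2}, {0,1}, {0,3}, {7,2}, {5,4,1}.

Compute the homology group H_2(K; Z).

H_2 ≅ 0.

Order the vertices as 0 < 1 < 2 < 3 < 4 < 5 < 6 < 7 < 8. Listing each simplex with vertices in this order, K has dimension 2 with simplices:

  0-simplices (9): [0], [1], [2], [3], [4], [5], [6], [7], [8]
  1-simplices (14): [0,1], [0,3], [1,4], [1,5], [1,7], [1,8], [2,3], [2,5], [2,6], [2,7], [3,5], [4,5], [5,6], [7,8]
  2-simplices (4): [1,4,5], [1,7,8], [2,3,5], [2,5,6]

Hence C_0 ≅ Z^9, C_1 ≅ Z^14, C_2 ≅ Z^4.

Boundary ∂_1: C_1 → C_0 sends each edge [p,q] (with p < q) to q − p.
The 9×14 boundary matrix has rank 8 and Smith normal form diag(1,1,1,1,1,1,1,1).

Boundary ∂_2: C_2 → C_1 acts by ∂[p,q,r] = [q,r] − [p,r] + [p,q]. For instance
  ∂[1,7,8] = [7,8] − [1,8] + [1,7],
  ∂[2,3,5] = [3,5] − [2,5] + [2,3].
The resulting 14×4 matrix has rank 4, and its Smith normal form has invariant factors (1,1,1,1).

Now H_k = ker ∂_k / im ∂_{k+1}, so:

  H_2: rank ker ∂_2 − rank ∂_3 = (4 − 4) − 0 = 0, and there is no ∂_3, so H_2 = 0.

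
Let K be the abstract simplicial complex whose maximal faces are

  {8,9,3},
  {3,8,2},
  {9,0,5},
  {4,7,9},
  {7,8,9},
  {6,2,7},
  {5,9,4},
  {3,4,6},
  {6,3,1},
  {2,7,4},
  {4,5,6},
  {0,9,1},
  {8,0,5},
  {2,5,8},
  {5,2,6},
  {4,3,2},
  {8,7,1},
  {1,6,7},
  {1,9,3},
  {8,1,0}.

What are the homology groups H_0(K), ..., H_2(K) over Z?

H_0 = Z,  H_1 = Z ⊕ Z/2,  H_2 = 0.

Take the total order 0 < 1 < 2 < 3 < 4 < 5 < 6 < 7 < 8 < 9 on the vertex set. Then K (dimension 2) consists of the simplices:

  0-simplices (10): [0], [1], [2], [3], [4], [5], [6], [7], [8], [9]
  1-simplices (30): (30 of them)
  2-simplices (20): (20 of them)

Hence C_0 ≅ Z^10, C_1 ≅ Z^30, C_2 ≅ Z^20.

∂_1: C_1 → C_0 is given by ∂[p,q] = [q] − [p]. For instance
  ∂[3,8] = [8] − [3].
As a 10×30 matrix over Z this has rank 9, with invariant factors (1,1,1,1,1,1,1,1,1).

The boundary map ∂_2: C_2 → C_1 maps a triangle to the signed sum of its edges. For instance
  ∂[2,3,8] = [3,8] − [2,8] + [2,3],
  ∂[2,5,6] = [5,6] − [2,6] + [2,5].
As a 30×20 matrix over Z this has rank 20, with invariant factors (1,1,1,1,1,1,1,1,1,1,1,1,1,1,1,1,1,1,1,2).

Now H_k = ker ∂_k / im ∂_{k+1}, so:

  H_0: rank C_0 − rank ∂_1 = 10 − 9 = 1, and the invariant factors of ∂_1 are all 1, so H_0 = Z.
  H_1: rank ker ∂_1 − rank ∂_2 = (30 − 9) − 20 = 1, and ∂_2 has invariant factor 2 > 1, so H_1 = Z ⊕ Z/2.
  H_2: rank ker ∂_2 − rank ∂_3 = (20 − 20) − 0 = 0, and there is no ∂_3, so H_2 = 0.

(K is a triangulation of the Klein bottle.)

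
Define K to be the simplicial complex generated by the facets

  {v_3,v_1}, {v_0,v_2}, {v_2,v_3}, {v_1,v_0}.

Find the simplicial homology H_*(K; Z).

H_0 ≅ Z,  H_1 ≅ Z.

Fix the vertex order v_0 < v_1 < v_2 < v_3 and write every simplex with vertices in increasing order. Then dim K = 1 and the simplices of K are:

  0-simplices (4): [v_0], [v_1], [v_2], [v_3]
  1-simplices (4): [v_0,v_1], [v_0,v_2], [v_1,v_3], [v_2,v_3]

giving chain groups C_0 ≅ Z^4, C_1 ≅ Z^4.

Boundary ∂_1: C_1 → C_0 sends each edge [p,q] (with p < q) to q − p. For instance
  ∂[v_1,v_3] = [v_3] − [v_1].
This gives a 4×4 integer matrix of rank 3; reducing to Smith normal form yields diagonal entries (1,1,1).

Reading off H_k = ker ∂_k / im ∂_{k+1}:

  H_0: rank C_0 − rank ∂_1 = 4 − 3 = 1, and the invariant factors of ∂_1 are all 1, so H_0 = Z.
  H_1: rank ker ∂_1 − rank ∂_2 = (4 − 3) − 0 = 1, and there is no ∂_2, so H_1 = Z.

As a check, the Euler characteristic is 4 − 4 = 0, which agrees with 1 − 1 = 0.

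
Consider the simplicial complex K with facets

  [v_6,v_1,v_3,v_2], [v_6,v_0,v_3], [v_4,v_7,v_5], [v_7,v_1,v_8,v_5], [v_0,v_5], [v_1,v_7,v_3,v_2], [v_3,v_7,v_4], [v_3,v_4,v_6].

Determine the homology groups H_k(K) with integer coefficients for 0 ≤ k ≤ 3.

H_0 = Z,  H_1 = Z,  H_2 = 0,  H_3 = 0.

Order the vertices as v_0 < v_1 < v_2 < v_3 < v_4 < v_5 < v_6 < v_7 < v_8. Listing each simplex with vertices in this order, K has dimension 3 with simplices:

  0-simplices (9): [v_0], [v_1], [v_2], [v_3], [v_4], [v_5], [v_6], [v_7], [v_8]
  1-simplices (21): (21 of them)
  2-simplices (15): (15 of them)
  3-simplices (3): [v_1,v_2,v_3,v_6], [v_1,v_2,v_3,v_7], [v_1,v_5,v_7,v_8]

Hence C_0 ≅ Z^9, C_1 ≅ Z^21, C_2 ≅ Z^15, C_3 ≅ Z^3.

Boundary ∂_1: C_1 → C_0 is given by ∂[p,q] = [q] − [p]. For instance
  ∂[v_1,v_6] = [v_6] − [v_1].
This gives a 9×21 integer matrix of rank 8; reducing to Smith normal form yields diagonal entries (1,1,1,1,1,1,1,1).

∂_2: C_2 → C_1 sends each 2-simplex [p,q,r] to [q,r] − [p,r] + [p,q]. For instance
  ∂[v_1,v_2,v_7] = [v_2,v_7] − [v_1,v_7] + [v_1,v_2],
  ∂[v_1,v_5,v_8] = [v_5,v_8] − [v_1,v_8] + [v_1,v_5].
The 21×15 boundary matrix has rank 12 and Smith normal form diag(1,1,1,1,1,1,1,1,1,1,1,1).

∂_3: C_3 → C_2 sends each 3-simplex σ to the alternating sum Σ_i (−1)^i (σ with its i-th vertex removed). For instance
  ∂[v_1,v_2,v_3,v_7] = [v_2,v_3,v_7] − [v_1,v_3,v_7] + [v_1,v_2,v_7] − [v_1,v_2,v_3],
  ∂[v_1,v_2,v_3,v_6] = [v_2,v_3,v_6] − [v_1,v_3,v_6] + [v_1,v_2,v_6] − [v_1,v_2,v_3].
The resulting 15×3 matrix has rank 3, and its Smith normal form has invariant factors (1,1,1).

Computing H_k = (kernel of ∂_k) / (image of ∂_{k+1}):

  H_0: rank C_0 − rank ∂_1 = 9 − 8 = 1, and the invariant factors of ∂_1 are all 1, so H_0 = Z.
  H_1: rank ker ∂_1 − rank ∂_2 = (21 − 8) − 12 = 1, and the invariant factors of ∂_2 are all 1, so H_1 = Z.
  H_2: rank ker ∂_2 − rank ∂_3 = (15 − 12) − 3 = 0, and the invariant factors of ∂_3 are all 1, so H_2 = 0.
  H_3: rank ker ∂_3 − rank ∂_4 = (3 − 3) − 0 = 0, and there is no ∂_4, so H_3 = 0.

As a check, the Euler characteristic is 9 − 21 + 15 − 3 = 0, which agrees with 1 − 1 + 0 − 0 = 0.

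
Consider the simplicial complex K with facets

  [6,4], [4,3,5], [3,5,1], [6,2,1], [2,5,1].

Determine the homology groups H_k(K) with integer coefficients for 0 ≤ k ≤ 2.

H_0 = Z,  H_1 = Z,  H_2 = 0.

Order the vertices as 1 < 2 < 3 < 4 < 5 < 6. Listing each simplex with vertices in this order, K has dimension 2 with simplices:

  0-simplices (6): [1], [2], [3], [4], [5], [6]
  1-simplices (10): [1,2], [1,3], [1,5], [1,6], [2,5], [2,6], [3,4], [3,5], [4,5], [4,6]
  2-simplices (4): [1,2,5], [1,2,6], [1,3,5], [3,4,5]

so the chain groups are C_0 ≅ Z^6, C_1 ≅ Z^10, C_2 ≅ Z^4.

∂_1: C_1 → C_0 is given by ∂[p,q] = [q] − [p].
This gives a 6×10 integer matrix of rank 5; reducing to Smith normal form yields diagonal entries (1,1,1,1,1).

The boundary map ∂_2: C_2 → C_1 maps a triangle to the signed sum of its edges. For instance
  ∂[1,2,6] = [2,6] − [1,6] + [1,2],
  ∂[3,4,5] = [4,5] − [3,5] + [3,4].
As a 10×4 matrix over Z this has rank 4, with invariant factors (1,1,1,1).

From H_k ≅ ker(∂_k) / im(∂_{k+1}) we obtain:

  H_0: rank C_0 − rank ∂_1 = 6 − 5 = 1, and the invariant factors of ∂_1 are all 1, so H_0 ≅ Z.
  H_1: rank ker ∂_1 − rank ∂_2 = (10 − 5) − 4 = 1, and the invariant factors of ∂_2 are all 1, so H_1 ≅ Z.
  H_2: rank ker ∂_2 − rank ∂_3 = (4 − 4) − 0 = 0, and there is no ∂_3, so H_2 ≅ 0.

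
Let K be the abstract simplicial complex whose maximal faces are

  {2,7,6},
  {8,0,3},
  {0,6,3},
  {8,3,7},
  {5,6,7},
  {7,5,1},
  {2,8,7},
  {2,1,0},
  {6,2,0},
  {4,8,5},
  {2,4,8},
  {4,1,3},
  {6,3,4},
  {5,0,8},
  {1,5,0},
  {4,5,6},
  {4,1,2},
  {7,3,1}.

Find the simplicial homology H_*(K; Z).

H_0 = Z,  H_1 = Z^2,  H_2 = Z.

Order the vertices as 0 < 1 < 2 < 3 < 4 < 5 < 6 < 7 < 8. Listing each simplex with vertices in this order, K has dimension 2 with simplices:

  0-simplices (9): [0], [1], [2], [3], [4], [5], [6], [7], [8]
  1-simplices (27): (27 of them)
  2-simplices (18): [0,1,2], [0,1,5], [0,2,6], [0,3,6], [0,3,8], [0,5,8], [1,2,4], [1,3,4], [1,3,7], [1,5,7], [2,4,8], [2,6,7], [2,7,8], [3,4,6], [3,7,8], [4,5,6], [4,5,8], [5,6,7]

Hence C_0 ≅ Z^9, C_1 ≅ Z^27, C_2 ≅ Z^18.

∂_1: C_1 → C_0 sends each edge [p,q] (with p < q) to q − p. For instance
  ∂[0,2] = [2] − [0].
This gives a 9×27 integer matrix of rank 8; reducing to Smith normal form yields diagonal entries (1,1,1,1,1,1,1,1).

Boundary ∂_2: C_2 → C_1 sends each 2-simplex [p,q,r] to [q,r] − [p,r] + [p,q]. For instance
  ∂[5,6,7] = [6,7] − [5,7] + [5,6],
  ∂[2,4,8] = [4,8] − [2,8] + [2,4].
As a 27×18 matrix over Z this has rank 17, with invariant factors (1,1,1,1,1,1,1,1,1,1,1,1,1,1,1,1,1).

Computing H_k = (kernel of ∂_k) / (image of ∂_{k+1}):

  H_0: rank C_0 − rank ∂_1 = 9 − 8 = 1, and the invariant factors of ∂_1 are all 1, so H_0 ≅ Z.
  H_1: rank ker ∂_1 − rank ∂_2 = (27 − 8) − 17 = 2, and the invariant factors of ∂_2 are all 1, so H_1 ≅ Z^2.
  H_2: rank ker ∂_2 − rank ∂_3 = (18 − 17) − 0 = 1, and there is no ∂_3, so H_2 ≅ Z.

As a check, the Euler characteristic is 9 − 27 + 18 = 0, which agrees with 1 − 2 + 1 = 0.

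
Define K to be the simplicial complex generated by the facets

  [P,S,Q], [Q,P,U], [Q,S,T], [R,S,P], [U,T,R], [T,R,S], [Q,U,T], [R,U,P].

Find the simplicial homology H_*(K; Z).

H_0 ≅ Z,  H_1 = 0,  H_2 ≅ Z.

Take the total order P < Q < R < S < T < U on the vertex set. Then K (dimension 2) consists of the simplices:

  0-simplices (6): P, Q, R, S, T, U
  1-simplices (12): PQ, PR, PS, PU, QS, QT, QU, RS, RT, RU, ST, TU
  2-simplices (8): PQS, PQU, PRS, PRU, QST, QTU, RST, RTU

so the chain groups are C_0 ≅ Z^6, C_1 ≅ Z^12, C_2 ≅ Z^8.

The boundary map ∂_1: C_1 → C_0 is given by ∂[p,q] = [q] − [p]. For instance
  ∂PS = S − P.
This gives a 6×12 integer matrix of rank 5; reducing to Smith normal form yields diagonal entries (1,1,1,1,1).

The boundary map ∂_2: C_2 → C_1 sends each 2-simplex [p,q,r] to [q,r] − [p,r] + [p,q]. For instance
  ∂RTU = TU − RU + RT,
  ∂QTU = TU − QU + QT.
The 12×8 boundary matrix has rank 7 and Smith normal form diag(1,1,1,1,1,1,1).

Now H_k = ker ∂_k / im ∂_{k+1}, so:

  H_0: rank C_0 − rank ∂_1 = 6 − 5 = 1, and the invariant factors of ∂_1 are all 1, so H_0 = Z.
  H_1: rank ker ∂_1 − rank ∂_2 = (12 − 5) − 7 = 0, and the invariant factors of ∂_2 are all 1, so H_1 = 0.
  H_2: rank ker ∂_2 − rank ∂_3 = (8 − 7) − 0 = 1, and there is no ∂_3, so H_2 = Z.

As a check, the Euler characteristic is 6 − 12 + 8 = 2, which agrees with 1 − 0 + 1 = 2.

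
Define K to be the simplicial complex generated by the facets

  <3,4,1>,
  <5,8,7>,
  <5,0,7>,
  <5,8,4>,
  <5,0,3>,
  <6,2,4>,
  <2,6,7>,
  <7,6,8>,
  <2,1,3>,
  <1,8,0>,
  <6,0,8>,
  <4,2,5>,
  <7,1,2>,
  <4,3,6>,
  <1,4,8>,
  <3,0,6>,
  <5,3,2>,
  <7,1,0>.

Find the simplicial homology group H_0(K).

Order the vertices as 0 < 1 < 2 < 3 < 4 < 5 < 6 < 7 < 8. Listing each simplex with vertices in this order, K has dimension 2 with simplices:

  0-simplices (9): [0], [1], [2], [3], [4], [5], [6], [7], [8]
  1-simplices (27): (27 of them)
  2-simplices (18): [0,1,7], [0,1,8], [0,3,5], [0,3,6], [0,5,7], [0,6,8], [1,2,3], [1,2,7], [1,3,4], [1,4,8], [2,3,5], [2,4,5], [2,4,6], [2,6,7], [3,4,6], [4,5,8], [5,7,8], [6,7,8]

so the chain groups are C_0 ≅ Z^9, C_1 ≅ Z^27, C_2 ≅ Z^18.

∂_1: C_1 → C_0 sends each edge [p,q] (with p < q) to q − p. For instance
  ∂[1,4] = [4] − [1].
This gives a 9×27 integer matrix of rank 8; reducing to Smith normal form yields diagonal entries (1,1,1,1,1,1,1,1).

The boundary map ∂_2: C_2 → C_1 maps a triangle to the signed sum of its edges. For instance
  ∂[1,4,8] = [4,8] − [1,8] + [1,4],
  ∂[0,3,5] = [3,5] − [0,5] + [0,3].
This gives a 27×18 integer matrix of rank 18; reducing to Smith normal form yields diagonal entries (1,1,1,1,1,1,1,1,1,1,1,1,1,1,1,1,1,2).

Now H_k = ker ∂_k / im ∂_{k+1}, so:

  H_0: rank C_0 − rank ∂_1 = 9 − 8 = 1, and the invariant factors of ∂_1 are all 1, so H_0 = Z.

(K is a triangulation of the Klein bottle.)

H_0 = Z.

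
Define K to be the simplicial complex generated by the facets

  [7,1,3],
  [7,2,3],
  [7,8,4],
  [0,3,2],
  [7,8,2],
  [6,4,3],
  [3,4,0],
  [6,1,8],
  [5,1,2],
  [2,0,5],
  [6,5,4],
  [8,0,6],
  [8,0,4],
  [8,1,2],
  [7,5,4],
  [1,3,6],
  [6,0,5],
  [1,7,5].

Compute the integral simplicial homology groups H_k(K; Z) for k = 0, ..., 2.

We work with the vertex ordering 0 < 1 < 2 < 3 < 4 < 5 < 6 < 7 < 8. The simplices of K, each written with vertices in increasing order, are:

  0-simplices (9): [0], [1], [2], [3], [4], [5], [6], [7], [8]
  1-simplices (27): (27 of them)
  2-simplices (18): [0,2,3], [0,2,5], [0,3,4], [0,4,8], [0,5,6], [0,6,8], [1,2,5], [1,2,8], [1,3,6], [1,3,7], [1,5,7], [1,6,8], [2,3,7], [2,7,8], [3,4,6], [4,5,6], [4,5,7], [4,7,8]

so the chain groups are C_0 ≅ Z^9, C_1 ≅ Z^27, C_2 ≅ Z^18.

Boundary ∂_1: C_1 → C_0 is given by ∂[p,q] = [q] − [p].
This gives a 9×27 integer matrix of rank 8; reducing to Smith normal form yields diagonal entries (1,1,1,1,1,1,1,1).

∂_2: C_2 → C_1 sends each 2-simplex [p,q,r] to [q,r] − [p,r] + [p,q]. For instance
  ∂[2,3,7] = [3,7] − [2,7] + [2,3],
  ∂[0,6,8] = [6,8] − [0,8] + [0,6].
The 27×18 boundary matrix has rank 18 and Smith normal form diag(1,1,1,1,1,1,1,1,1,1,1,1,1,1,1,1,1,2).

Computing H_k = (kernel of ∂_k) / (image of ∂_{k+1}):

  H_0: rank C_0 − rank ∂_1 = 9 − 8 = 1, and the invariant factors of ∂_1 are all 1, so H_0 = Z.
  H_1: rank ker ∂_1 − rank ∂_2 = (27 − 8) − 18 = 1, and ∂_2 has invariant factor 2 > 1, so H_1 = Z × Z/2.
  H_2: rank ker ∂_2 − rank ∂_3 = (18 − 18) − 0 = 0, and there is no ∂_3, so H_2 = 0.

H_0 ≅ Z,  H_1 ≅ Z × Z/2,  H_2 = 0.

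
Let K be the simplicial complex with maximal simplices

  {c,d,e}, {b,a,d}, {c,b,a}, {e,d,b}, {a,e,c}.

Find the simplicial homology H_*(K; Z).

Fix the vertex order a < b < c < d < e and write every simplex with vertices in increasing order. Then dim K = 2 and the simplices of K are:

  0-simplices (5): a, b, c, d, e
  1-simplices (10): ab, ac, ad, ae, bc, bd, be, cd, ce, de
  2-simplices (5): abc, abd, ace, bde, cde

so the chain groups are C_0 ≅ Z^5, C_1 ≅ Z^10, C_2 ≅ Z^5.

Boundary ∂_1: C_1 → C_0 is given by ∂[p,q] = [q] − [p].
As a 5×10 matrix over Z this has rank 4, with invariant factors (1,1,1,1).

The boundary map ∂_2: C_2 → C_1 maps a triangle to the signed sum of its edges. For instance
  ∂bde = de − be + bd,
  ∂ace = ce − ae + ac.
The resulting 10×5 matrix has rank 5, and its Smith normal form has invariant factors (1,1,1,1,1).

Computing H_k = (kernel of ∂_k) / (image of ∂_{k+1}):

  H_0: rank C_0 − rank ∂_1 = 5 − 4 = 1, and the invariant factors of ∂_1 are all 1, so H_0 ≅ Z.
  H_1: rank ker ∂_1 − rank ∂_2 = (10 − 4) − 5 = 1, and the invariant factors of ∂_2 are all 1, so H_1 ≅ Z.
  H_2: rank ker ∂_2 − rank ∂_3 = (5 − 5) − 0 = 0, and there is no ∂_3, so H_2 ≅ 0.

H_0 = Z,  H_1 = Z,  H_2 = 0.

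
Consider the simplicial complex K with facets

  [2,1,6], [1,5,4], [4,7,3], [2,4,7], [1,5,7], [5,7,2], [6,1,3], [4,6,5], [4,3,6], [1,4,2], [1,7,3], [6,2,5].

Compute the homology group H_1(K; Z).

We work with the vertex ordering 1 < 2 < 3 < 4 < 5 < 6 < 7. The simplices of K, each written with vertices in increasing order, are:

  0-simplices (7): [1], [2], [3], [4], [5], [6], [7]
  1-simplices (18): [1,2], [1,3], [1,4], [1,5], [1,6], [1,7], [2,4], [2,5], [2,6], [2,7], [3,4], [3,6], [3,7], [4,5], [4,6], [4,7], [5,6], [5,7]
  2-simplices (12): [1,2,4], [1,2,6], [1,3,6], [1,3,7], [1,4,5], [1,5,7], [2,4,7], [2,5,6], [2,5,7], [3,4,6], [3,4,7], [4,5,6]

giving chain groups C_0 ≅ Z^7, C_1 ≅ Z^18, C_2 ≅ Z^12.

Boundary ∂_1: C_1 → C_0 is given by ∂[p,q] = [q] − [p]. For instance
  ∂[1,7] = [7] − [1].
As a 7×18 matrix over Z this has rank 6, with invariant factors (1,1,1,1,1,1).

The boundary map ∂_2: C_2 → C_1 maps a triangle to the signed sum of its edges. For instance
  ∂[1,2,6] = [2,6] − [1,6] + [1,2],
  ∂[1,2,4] = [2,4] − [1,4] + [1,2].
The resulting 18×12 matrix has rank 12, and its Smith normal form has invariant factors (1,1,1,1,1,1,1,1,1,1,1,2).

Reading off H_k = ker ∂_k / im ∂_{k+1}:

  H_1: rank ker ∂_1 − rank ∂_2 = (18 − 6) − 12 = 0, and ∂_2 has invariant factor 2 > 1, so H_1 = Z/2.

H_1 ≅ Z/2.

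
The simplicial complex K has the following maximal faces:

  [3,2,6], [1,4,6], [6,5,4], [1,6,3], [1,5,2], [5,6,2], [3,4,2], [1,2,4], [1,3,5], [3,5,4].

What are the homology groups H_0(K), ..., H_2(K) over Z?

Fix the vertex order 1 < 2 < 3 < 4 < 5 < 6 and write every simplex with vertices in increasing order. Then dim K = 2 and the simplices of K are:

  0-simplices (6): [1], [2], [3], [4], [5], [6]
  1-simplices (15): [1,2], [1,3], [1,4], [1,5], [1,6], [2,3], [2,4], [2,5], [2,6], [3,4], [3,5], [3,6], [4,5], [4,6], [5,6]
  2-simplices (10): [1,2,4], [1,2,5], [1,3,5], [1,3,6], [1,4,6], [2,3,4], [2,3,6], [2,5,6], [3,4,5], [4,5,6]

so the chain groups are C_0 ≅ Z^6, C_1 ≅ Z^15, C_2 ≅ Z^10.

Boundary ∂_1: C_1 → C_0 is given by ∂[p,q] = [q] − [p]. For instance
  ∂[4,5] = [5] − [4].
The 6×15 boundary matrix has rank 5 and Smith normal form diag(1,1,1,1,1).

The boundary map ∂_2: C_2 → C_1 sends each 2-simplex [p,q,r] to [q,r] − [p,r] + [p,q]. For instance
  ∂[4,5,6] = [5,6] − [4,6] + [4,5],
  ∂[3,4,5] = [4,5] − [3,5] + [3,4].
This gives a 15×10 integer matrix of rank 10; reducing to Smith normal form yields diagonal entries (1,1,1,1,1,1,1,1,1,2).

Computing H_k = (kernel of ∂_k) / (image of ∂_{k+1}):

  H_0: rank C_0 − rank ∂_1 = 6 − 5 = 1, and the invariant factors of ∂_1 are all 1, so H_0 ≅ Z.
  H_1: rank ker ∂_1 − rank ∂_2 = (15 − 5) − 10 = 0, and ∂_2 has invariant factor 2 > 1, so H_1 ≅ Z/2Z.
  H_2: rank ker ∂_2 − rank ∂_3 = (10 − 10) − 0 = 0, and there is no ∂_3, so H_2 ≅ 0.

As a check, the Euler characteristic is 6 − 15 + 10 = 1, which agrees with 1 − 0 + 0 = 1.

H_0 ≅ Z,  H_1 ≅ Z/2Z,  H_2 = 0.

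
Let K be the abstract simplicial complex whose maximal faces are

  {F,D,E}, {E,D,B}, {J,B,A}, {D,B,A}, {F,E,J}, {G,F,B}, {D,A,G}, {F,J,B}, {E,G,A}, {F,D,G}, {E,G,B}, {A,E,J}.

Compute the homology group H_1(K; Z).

H_1 = Z/2Z.

We work with the vertex ordering A < B < D < E < F < G < J. The simplices of K, each written with vertices in increasing order, are:

  0-simplices (7): A, B, D, E, F, G, J
  1-simplices (18): AB, AD, AE, AG, AJ, BD, BE, BF, BG, BJ, DE, DF, DG, EF, EG, EJ, FG, FJ
  2-simplices (12): ABD, ABJ, ADG, AEG, AEJ, BDE, BEG, BFG, BFJ, DEF, DFG, EFJ

so the chain groups are C_0 ≅ Z^7, C_1 ≅ Z^18, C_2 ≅ Z^12.

∂_1: C_1 → C_0 maps an edge to its endpoints' difference, ∂[p,q] = q − p. For instance
  ∂AE = E − A.
As a 7×18 matrix over Z this has rank 6, with invariant factors (1,1,1,1,1,1).

∂_2: C_2 → C_1 acts by ∂[p,q,r] = [q,r] − [p,r] + [p,q]. For instance
  ∂ABJ = BJ − AJ + AB,
  ∂DFG = FG − DG + DF.
As a 18×12 matrix over Z this has rank 12, with invariant factors (1,1,1,1,1,1,1,1,1,1,1,2).

From H_k ≅ ker(∂_k) / im(∂_{k+1}) we obtain:

  H_1: rank ker ∂_1 − rank ∂_2 = (18 − 6) − 12 = 0, and ∂_2 has invariant factor 2 > 1, so H_1 = Z/2Z.

(K is a triangulation of the real projective plane RP^2.)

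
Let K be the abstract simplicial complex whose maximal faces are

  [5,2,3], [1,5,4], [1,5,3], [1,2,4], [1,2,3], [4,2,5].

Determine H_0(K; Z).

H_0 ≅ Z.

K has 5 vertices, 9 edges, 6 triangles.
rank ∂_0 = 0, rank ∂_1 = 4 ⇒ b_0 = 5 − 0 − 4 = 1; all invariant factors of ∂_1 are 1 so no torsion. So H_0 ≅ Z.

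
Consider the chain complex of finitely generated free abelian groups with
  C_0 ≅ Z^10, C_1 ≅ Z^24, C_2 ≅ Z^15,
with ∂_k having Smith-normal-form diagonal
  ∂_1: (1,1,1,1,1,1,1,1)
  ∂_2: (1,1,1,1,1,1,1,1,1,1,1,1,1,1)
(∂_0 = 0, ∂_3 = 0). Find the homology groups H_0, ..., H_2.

H_0: b_0 = 10 − 0 − 8 = 2; torsion from ∂_1 factors > 1: none. So H_0 = Z^2.
H_1: b_1 = 24 − 8 − 14 = 2; torsion from ∂_2 factors > 1: none. So H_1 = Z^2.
H_2: b_2 = 15 − 14 − 0 = 1; torsion from ∂_3 factors > 1: none. So H_2 = Z.

H_0 = Z^2,  H_1 = Z^2,  H_2 = Z.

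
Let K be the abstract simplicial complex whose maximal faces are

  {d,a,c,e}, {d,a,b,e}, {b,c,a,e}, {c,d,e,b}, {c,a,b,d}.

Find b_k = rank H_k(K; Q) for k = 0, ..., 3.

We work with the vertex ordering a < b < c < d < e. The simplices of K, each written with vertices in increasing order, are:

  0-simplices (5): a, b, c, d, e
  1-simplices (10): ab, ac, ad, ae, bc, bd, be, cd, ce, de
  2-simplices (10): abc, abd, abe, acd, ace, ade, bcd, bce, bde, cde
  3-simplices (5): abcd, abce, abde, acde, bcde

giving chain groups C_0 ≅ Z^5, C_1 ≅ Z^10, C_2 ≅ Z^10, C_3 ≅ Z^5.

Boundary ∂_1: C_1 → C_0 is given by ∂[p,q] = [q] − [p]. For instance
  ∂be = e − b.
As a 5×10 matrix over Z this has rank 4, with invariant factors (1,1,1,1).

Boundary ∂_2: C_2 → C_1 acts by ∂[p,q,r] = [q,r] − [p,r] + [p,q]. For instance
  ∂bce = ce − be + bc,
  ∂cde = de − ce + cd.
As a 10×10 matrix over Z this has rank 6, with invariant factors (1,1,1,1,1,1).

∂_3: C_3 → C_2 sends each 3-simplex σ to the alternating sum Σ_i (−1)^i (σ with its i-th vertex removed). For instance
  ∂abcd = bcd − acd + abd − abc,
  ∂abce = bce − ace + abe − abc.
As a 10×5 matrix over Z this has rank 4, with invariant factors (1,1,1,1).

Reading off H_k = ker ∂_k / im ∂_{k+1}:

  H_0: rank C_0 − rank ∂_1 = 5 − 4 = 1, and the invariant factors of ∂_1 are all 1, so H_0 ≅ Z.
  H_1: rank ker ∂_1 − rank ∂_2 = (10 − 4) − 6 = 0, and the invariant factors of ∂_2 are all 1, so H_1 ≅ 0.
  H_2: rank ker ∂_2 − rank ∂_3 = (10 − 6) − 4 = 0, and the invariant factors of ∂_3 are all 1, so H_2 ≅ 0.
  H_3: rank ker ∂_3 − rank ∂_4 = (5 − 4) − 0 = 1, and there is no ∂_4, so H_3 ≅ Z.

As a check, the Euler characteristic is 5 − 10 + 10 − 5 = 0, which agrees with 1 − 0 + 0 − 1 = 0.

Hence the Betti numbers are b_0 = 1, b_1 = 0, b_2 = 0, b_3 = 1.

b_0 = 1, b_1 = 0, b_2 = 0, b_3 = 1.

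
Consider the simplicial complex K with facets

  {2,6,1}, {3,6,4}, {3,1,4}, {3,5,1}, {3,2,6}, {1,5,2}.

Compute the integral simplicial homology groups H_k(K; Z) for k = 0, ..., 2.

Order the vertices as 1 < 2 < 3 < 4 < 5 < 6. Listing each simplex with vertices in this order, K has dimension 2 with simplices:

  0-simplices (6): [1], [2], [3], [4], [5], [6]
  1-simplices (12): [1,2], [1,3], [1,4], [1,5], [1,6], [2,3], [2,5], [2,6], [3,4], [3,5], [3,6], [4,6]
  2-simplices (6): [1,2,5], [1,2,6], [1,3,4], [1,3,5], [2,3,6], [3,4,6]

Hence C_0 ≅ Z^6, C_1 ≅ Z^12, C_2 ≅ Z^6.

The boundary map ∂_1: C_1 → C_0 maps an edge to its endpoints' difference, ∂[p,q] = q − p. For instance
  ∂[4,6] = [6] − [4].
The 6×12 boundary matrix has rank 5 and Smith normal form diag(1,1,1,1,1).

Boundary ∂_2: C_2 → C_1 acts by ∂[p,q,r] = [q,r] − [p,r] + [p,q]. For instance
  ∂[3,4,6] = [4,6] − [3,6] + [3,4],
  ∂[1,2,6] = [2,6] − [1,6] + [1,2].
The 12×6 boundary matrix has rank 6 and Smith normal form diag(1,1,1,1,1,1).

Computing H_k = (kernel of ∂_k) / (image of ∂_{k+1}):

  H_0: rank C_0 − rank ∂_1 = 6 − 5 = 1, and the invariant factors of ∂_1 are all 1, so H_0 ≅ Z.
  H_1: rank ker ∂_1 − rank ∂_2 = (12 − 5) − 6 = 1, and the invariant factors of ∂_2 are all 1, so H_1 ≅ Z.
  H_2: rank ker ∂_2 − rank ∂_3 = (6 − 6) − 0 = 0, and there is no ∂_3, so H_2 ≅ 0.

H_0 = Z,  H_1 = Z,  H_2 = 0.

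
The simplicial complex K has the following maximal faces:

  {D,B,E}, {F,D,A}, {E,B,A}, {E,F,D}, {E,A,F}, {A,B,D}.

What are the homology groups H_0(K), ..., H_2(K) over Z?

Fix the vertex order A < B < D < E < F and write every simplex with vertices in increasing order. Then dim K = 2 and the simplices of K are:

  0-simplices (5): A, B, D, E, F
  1-simplices (9): AB, AD, AE, AF, BD, BE, DE, DF, EF
  2-simplices (6): ABD, ABE, ADF, AEF, BDE, DEF

giving chain groups C_0 ≅ Z^5, C_1 ≅ Z^9, C_2 ≅ Z^6.

∂_1: C_1 → C_0 maps an edge to its endpoints' difference, ∂[p,q] = q − p.
This gives a 5×9 integer matrix of rank 4; reducing to Smith normal form yields diagonal entries (1,1,1,1).

The boundary map ∂_2: C_2 → C_1 acts by ∂[p,q,r] = [q,r] − [p,r] + [p,q]. For instance
  ∂BDE = DE − BE + BD,
  ∂AEF = EF − AF + AE.
As a 9×6 matrix over Z this has rank 5, with invariant factors (1,1,1,1,1).

Computing H_k = (kernel of ∂_k) / (image of ∂_{k+1}):

  H_0: rank C_0 − rank ∂_1 = 5 − 4 = 1, and the invariant factors of ∂_1 are all 1, so H_0 = Z.
  H_1: rank ker ∂_1 − rank ∂_2 = (9 − 4) − 5 = 0, and the invariant factors of ∂_2 are all 1, so H_1 = 0.
  H_2: rank ker ∂_2 − rank ∂_3 = (6 − 5) − 0 = 1, and there is no ∂_3, so H_2 = Z.

As a check, the Euler characteristic is 5 − 9 + 6 = 2, which agrees with 1 − 0 + 1 = 2.
(K is a triangulation of the 2-sphere S^2.)

H_0 = Z,  H_1 = 0,  H_2 = Z.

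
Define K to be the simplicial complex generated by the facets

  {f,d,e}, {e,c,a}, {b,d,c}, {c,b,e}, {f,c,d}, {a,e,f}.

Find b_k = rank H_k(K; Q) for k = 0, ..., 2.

b_0 = 1, b_1 = 1, b_2 = 0.

Take the total order a < b < c < d < e < f on the vertex set. Then K (dimension 2) consists of the simplices:

  0-simplices (6): a, b, c, d, e, f
  1-simplices (12): ac, ae, af, bc, bd, be, cd, ce, cf, de, df, ef
  2-simplices (6): ace, aef, bcd, bce, cdf, def

giving chain groups C_0 ≅ Z^6, C_1 ≅ Z^12, C_2 ≅ Z^6.

∂_1: C_1 → C_0 sends each edge [p,q] (with p < q) to q − p. For instance
  ∂cf = f − c.
The 6×12 boundary matrix has rank 5 and Smith normal form diag(1,1,1,1,1).

The boundary map ∂_2: C_2 → C_1 maps a triangle to the signed sum of its edges. For instance
  ∂bcd = cd − bd + bc,
  ∂bce = ce − be + bc.
This gives a 12×6 integer matrix of rank 6; reducing to Smith normal form yields diagonal entries (1,1,1,1,1,1).

Now H_k = ker ∂_k / im ∂_{k+1}, so:

  H_0: rank C_0 − rank ∂_1 = 6 − 5 = 1, and the invariant factors of ∂_1 are all 1, so H_0 ≅ Z.
  H_1: rank ker ∂_1 − rank ∂_2 = (12 − 5) − 6 = 1, and the invariant factors of ∂_2 are all 1, so H_1 ≅ Z.
  H_2: rank ker ∂_2 − rank ∂_3 = (6 − 6) − 0 = 0, and there is no ∂_3, so H_2 ≅ 0.

As a check, the Euler characteristic is 6 − 12 + 6 = 0, which agrees with 1 − 1 + 0 = 0.

Hence the Betti numbers are b_0 = 1, b_1 = 1, b_2 = 0.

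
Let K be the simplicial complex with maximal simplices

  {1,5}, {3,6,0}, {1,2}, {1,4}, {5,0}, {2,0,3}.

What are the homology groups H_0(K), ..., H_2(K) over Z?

H_0 = Z,  H_1 = Z,  H_2 = 0.

We work with the vertex ordering 0 < 1 < 2 < 3 < 4 < 5 < 6. The simplices of K, each written with vertices in increasing order, are:

  0-simplices (7): [0], [1], [2], [3], [4], [5], [6]
  1-simplices (9): [0,2], [0,3], [0,5], [0,6], [1,2], [1,4], [1,5], [2,3], [3,6]
  2-simplices (2): [0,2,3], [0,3,6]

Hence C_0 ≅ Z^7, C_1 ≅ Z^9, C_2 ≅ Z^2.

The boundary map ∂_1: C_1 → C_0 maps an edge to its endpoints' difference, ∂[p,q] = q − p.
The resulting 7×9 matrix has rank 6, and its Smith normal form has invariant factors (1,1,1,1,1,1).

∂_2: C_2 → C_1 acts by ∂[p,q,r] = [q,r] − [p,r] + [p,q]. For instance
  ∂[0,2,3] = [2,3] − [0,3] + [0,2],
  ∂[0,3,6] = [3,6] − [0,6] + [0,3].
The 9×2 boundary matrix has rank 2 and Smith normal form diag(1,1).

Computing H_k = (kernel of ∂_k) / (image of ∂_{k+1}):

  H_0: rank C_0 − rank ∂_1 = 7 − 6 = 1, and the invariant factors of ∂_1 are all 1, so H_0 = Z.
  H_1: rank ker ∂_1 − rank ∂_2 = (9 − 6) − 2 = 1, and the invariant factors of ∂_2 are all 1, so H_1 = Z.
  H_2: rank ker ∂_2 − rank ∂_3 = (2 − 2) − 0 = 0, and there is no ∂_3, so H_2 = 0.

As a check, the Euler characteristic is 7 − 9 + 2 = 0, which agrees with 1 − 1 + 0 = 0.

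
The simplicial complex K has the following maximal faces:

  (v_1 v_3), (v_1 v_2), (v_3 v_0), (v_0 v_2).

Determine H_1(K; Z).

H_1 ≅ Z.

Order the vertices as v_0 < v_1 < v_2 < v_3. Listing each simplex with vertices in this order, K has dimension 1 with simplices:

  0-simplices (4): [v_0], [v_1], [v_2], [v_3]
  1-simplices (4): [v_0,v_2], [v_0,v_3], [v_1,v_2], [v_1,v_3]

so the chain groups are C_0 ≅ Z^4, C_1 ≅ Z^4.

∂_1: C_1 → C_0 is given by ∂[p,q] = [q] − [p]. For instance
  ∂[v_1,v_2] = [v_2] − [v_1].
The 4×4 boundary matrix has rank 3 and Smith normal form diag(1,1,1).

Now H_k = ker ∂_k / im ∂_{k+1}, so:

  H_1: rank ker ∂_1 − rank ∂_2 = (4 − 3) − 0 = 1, and there is no ∂_2, so H_1 = Z.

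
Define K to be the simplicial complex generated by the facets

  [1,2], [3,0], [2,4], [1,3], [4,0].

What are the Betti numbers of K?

Fix the vertex order 0 < 1 < 2 < 3 < 4 and write every simplex with vertices in increasing order. Then dim K = 1 and the simplices of K are:

  0-simplices (5): [0], [1], [2], [3], [4]
  1-simplices (5): [0,3], [0,4], [1,2], [1,3], [2,4]

so the chain groups are C_0 ≅ Z^5, C_1 ≅ Z^5.

Boundary ∂_1: C_1 → C_0 sends each edge [p,q] (with p < q) to q − p. For instance
  ∂[0,4] = [4] − [0].
The 5×5 boundary matrix has rank 4 and Smith normal form diag(1,1,1,1).

Computing H_k = (kernel of ∂_k) / (image of ∂_{k+1}):

  H_0: rank C_0 − rank ∂_1 = 5 − 4 = 1, and the invariant factors of ∂_1 are all 1, so H_0 = Z.
  H_1: rank ker ∂_1 − rank ∂_2 = (5 − 4) − 0 = 1, and there is no ∂_2, so H_1 = Z.

As a check, the Euler characteristic is 5 − 5 = 0, which agrees with 1 − 1 = 0.

Hence the Betti numbers are b_0 = 1, b_1 = 1.

b_0 = 1, b_1 = 1.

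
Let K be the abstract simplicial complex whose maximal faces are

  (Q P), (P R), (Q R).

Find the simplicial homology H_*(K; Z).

H_0 = Z,  H_1 = Z.

We work with the vertex ordering P < Q < R. The simplices of K, each written with vertices in increasing order, are:

  0-simplices (3): P, Q, R
  1-simplices (3): PQ, PR, QR

so the chain groups are C_0 ≅ Z^3, C_1 ≅ Z^3.

The boundary map ∂_1: C_1 → C_0 sends each edge [p,q] (with p < q) to q − p. For instance
  ∂PR = R − P.
The 3×3 boundary matrix has rank 2 and Smith normal form diag(1,1).

Now H_k = ker ∂_k / im ∂_{k+1}, so:

  H_0: rank C_0 − rank ∂_1 = 3 − 2 = 1, and the invariant factors of ∂_1 are all 1, so H_0 = Z.
  H_1: rank ker ∂_1 − rank ∂_2 = (3 − 2) − 0 = 1, and there is no ∂_2, so H_1 = Z.

(K is a triangulation of the circle S^1.)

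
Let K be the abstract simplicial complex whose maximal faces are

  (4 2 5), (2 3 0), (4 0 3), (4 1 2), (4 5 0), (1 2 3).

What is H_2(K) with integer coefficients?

Order the vertices as 0 < 1 < 2 < 3 < 4 < 5. Listing each simplex with vertices in this order, K has dimension 2 with simplices:

  0-simplices (6): [0], [1], [2], [3], [4], [5]
  1-simplices (12): [0,2], [0,3], [0,4], [0,5], [1,2], [1,3], [1,4], [2,3], [2,4], [2,5], [3,4], [4,5]
  2-simplices (6): [0,2,3], [0,3,4], [0,4,5], [1,2,3], [1,2,4], [2,4,5]

giving chain groups C_0 ≅ Z^6, C_1 ≅ Z^12, C_2 ≅ Z^6.

Boundary ∂_1: C_1 → C_0 sends each edge [p,q] (with p < q) to q − p. For instance
  ∂[1,3] = [3] − [1].
As a 6×12 matrix over Z this has rank 5, with invariant factors (1,1,1,1,1).

The boundary map ∂_2: C_2 → C_1 sends each 2-simplex [p,q,r] to [q,r] − [p,r] + [p,q]. For instance
  ∂[1,2,3] = [2,3] − [1,3] + [1,2],
  ∂[2,4,5] = [4,5] − [2,5] + [2,4].
The resulting 12×6 matrix has rank 6, and its Smith normal form has invariant factors (1,1,1,1,1,1).

Now H_k = ker ∂_k / im ∂_{k+1}, so:

  H_2: rank ker ∂_2 − rank ∂_3 = (6 − 6) − 0 = 0, and there is no ∂_3, so H_2 = 0.

H_2 = 0.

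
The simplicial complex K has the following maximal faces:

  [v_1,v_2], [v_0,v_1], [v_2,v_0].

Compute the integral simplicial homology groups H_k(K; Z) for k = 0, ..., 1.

K has 3 vertices, 3 edges.
rank ∂_0 = 0, rank ∂_1 = 2 ⇒ b_0 = 3 − 0 − 2 = 1; all invariant factors of ∂_1 are 1 so no torsion. So H_0 ≅ Z.
rank ∂_1 = 2, rank ∂_2 = 0 ⇒ b_1 = 3 − 2 − 0 = 1. So H_1 ≅ Z.

H_0 = Z,  H_1 = Z.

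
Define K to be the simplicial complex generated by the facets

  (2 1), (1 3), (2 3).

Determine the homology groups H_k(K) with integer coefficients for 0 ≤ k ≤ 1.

Take the total order 1 < 2 < 3 on the vertex set. Then K (dimension 1) consists of the simplices:

  0-simplices (3): [1], [2], [3]
  1-simplices (3): [1,2], [1,3], [2,3]

so the chain groups are C_0 ≅ Z^3, C_1 ≅ Z^3.

The boundary map ∂_1: C_1 → C_0 is given by ∂[p,q] = [q] − [p].
This gives a 3×3 integer matrix of rank 2; reducing to Smith normal form yields diagonal entries (1,1).

Reading off H_k = ker ∂_k / im ∂_{k+1}:

  H_0: rank C_0 − rank ∂_1 = 3 − 2 = 1, and the invariant factors of ∂_1 are all 1, so H_0 = Z.
  H_1: rank ker ∂_1 − rank ∂_2 = (3 − 2) − 0 = 1, and there is no ∂_2, so H_1 = Z.

(K is a triangulation of the circle S^1.)

H_0 ≅ Z,  H_1 ≅ Z.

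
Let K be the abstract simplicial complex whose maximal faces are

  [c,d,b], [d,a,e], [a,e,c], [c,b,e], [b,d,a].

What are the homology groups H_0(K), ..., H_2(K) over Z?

H_0 = Z,  H_1 = Z,  H_2 = 0.

Fix the vertex order a < b < c < d < e and write every simplex with vertices in increasing order. Then dim K = 2 and the simplices of K are:

  0-simplices (5): a, b, c, d, e
  1-simplices (10): ab, ac, ad, ae, bc, bd, be, cd, ce, de
  2-simplices (5): abd, ace, ade, bcd, bce

giving chain groups C_0 ≅ Z^5, C_1 ≅ Z^10, C_2 ≅ Z^5.

∂_1: C_1 → C_0 maps an edge to its endpoints' difference, ∂[p,q] = q − p. For instance
  ∂bd = d − b.
The resulting 5×10 matrix has rank 4, and its Smith normal form has invariant factors (1,1,1,1).

The boundary map ∂_2: C_2 → C_1 sends each 2-simplex [p,q,r] to [q,r] − [p,r] + [p,q]. For instance
  ∂bcd = cd − bd + bc,
  ∂bce = ce − be + bc.
As a 10×5 matrix over Z this has rank 5, with invariant factors (1,1,1,1,1).

Reading off H_k = ker ∂_k / im ∂_{k+1}:

  H_0: rank C_0 − rank ∂_1 = 5 − 4 = 1, and the invariant factors of ∂_1 are all 1, so H_0 = Z.
  H_1: rank ker ∂_1 − rank ∂_2 = (10 − 4) − 5 = 1, and the invariant factors of ∂_2 are all 1, so H_1 = Z.
  H_2: rank ker ∂_2 − rank ∂_3 = (5 − 5) − 0 = 0, and there is no ∂_3, so H_2 = 0.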